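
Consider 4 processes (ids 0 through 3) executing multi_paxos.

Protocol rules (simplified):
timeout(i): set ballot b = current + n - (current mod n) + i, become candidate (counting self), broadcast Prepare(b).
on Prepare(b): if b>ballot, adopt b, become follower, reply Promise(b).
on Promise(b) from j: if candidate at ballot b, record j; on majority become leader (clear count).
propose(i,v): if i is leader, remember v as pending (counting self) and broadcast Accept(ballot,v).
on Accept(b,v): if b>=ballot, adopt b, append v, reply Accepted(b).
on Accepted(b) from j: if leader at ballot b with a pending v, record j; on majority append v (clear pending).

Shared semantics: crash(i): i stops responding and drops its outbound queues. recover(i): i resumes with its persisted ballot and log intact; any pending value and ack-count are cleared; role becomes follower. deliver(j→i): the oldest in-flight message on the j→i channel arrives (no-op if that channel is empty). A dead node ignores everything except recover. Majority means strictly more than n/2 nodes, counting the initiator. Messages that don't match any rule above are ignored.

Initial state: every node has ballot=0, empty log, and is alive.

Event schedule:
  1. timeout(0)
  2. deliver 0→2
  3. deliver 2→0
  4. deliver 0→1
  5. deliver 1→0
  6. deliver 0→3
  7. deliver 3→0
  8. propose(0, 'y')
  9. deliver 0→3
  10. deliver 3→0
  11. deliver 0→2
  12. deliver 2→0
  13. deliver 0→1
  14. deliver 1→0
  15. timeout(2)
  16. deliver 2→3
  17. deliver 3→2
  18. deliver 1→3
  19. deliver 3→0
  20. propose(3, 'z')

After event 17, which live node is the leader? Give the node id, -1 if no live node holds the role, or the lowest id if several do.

0

e1 timeout(0): 0[cand,b=4,-]
e2 deliver 0→2: 2[foll,b=4,-]
e3 deliver 2→0: ·
e4 deliver 0→1: 1[foll,b=4,-]
e5 deliver 1→0: 0[lead,b=4,-]
e6 deliver 0→3: 3[foll,b=4,-]
e7 deliver 3→0: ·
e8 propose(0,'y'): ·
e9 deliver 0→3: 3[foll,b=4,y]
e10 deliver 3→0: ·
e11 deliver 0→2: 2[foll,b=4,y]
e12 deliver 2→0: 0[lead,b=4,y]
e13 deliver 0→1: 1[foll,b=4,y]
e14 deliver 1→0: ·
e15 timeout(2): 2[cand,b=10,y]
e16 deliver 2→3: 3[foll,b=10,y]
e17 deliver 3→2: ·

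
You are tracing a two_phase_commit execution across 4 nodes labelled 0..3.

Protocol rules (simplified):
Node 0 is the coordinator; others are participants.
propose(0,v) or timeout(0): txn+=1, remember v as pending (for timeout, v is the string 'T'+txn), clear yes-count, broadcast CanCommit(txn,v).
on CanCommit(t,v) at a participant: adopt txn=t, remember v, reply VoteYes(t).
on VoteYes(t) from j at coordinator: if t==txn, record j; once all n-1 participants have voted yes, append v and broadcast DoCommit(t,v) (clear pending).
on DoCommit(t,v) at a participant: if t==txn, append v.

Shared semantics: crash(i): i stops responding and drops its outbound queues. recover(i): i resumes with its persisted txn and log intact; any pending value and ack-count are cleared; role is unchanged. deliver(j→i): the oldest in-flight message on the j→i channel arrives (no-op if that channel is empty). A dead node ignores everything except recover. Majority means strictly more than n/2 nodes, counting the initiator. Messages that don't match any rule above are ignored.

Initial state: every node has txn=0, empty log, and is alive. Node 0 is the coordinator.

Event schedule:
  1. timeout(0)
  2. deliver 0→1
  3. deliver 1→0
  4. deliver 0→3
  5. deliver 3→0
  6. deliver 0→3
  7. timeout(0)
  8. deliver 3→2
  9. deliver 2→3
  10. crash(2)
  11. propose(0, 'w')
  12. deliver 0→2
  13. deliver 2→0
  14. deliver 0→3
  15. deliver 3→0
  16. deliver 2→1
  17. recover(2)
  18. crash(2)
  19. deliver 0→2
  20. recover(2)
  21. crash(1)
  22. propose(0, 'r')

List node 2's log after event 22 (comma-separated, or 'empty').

empty

[1] timeout(0) → N0(coor t1 [-])
[2] deliver 0→1 → N1(part t1 [-])
[3] deliver 1→0 → ∅
[4] deliver 0→3 → N3(part t1 [-])
[5] deliver 3→0 → ∅
[6] deliver 0→3 → ∅
[7] timeout(0) → N0(coor t2 [-])
[8] deliver 3→2 → ∅
[9] deliver 2→3 → ∅
[10] crash(2) → N2(✗part t0 [-])
[11] propose(0,'w') → N0(coor t3 [-])
[12] deliver 0→2 → ∅
[13] deliver 2→0 → ∅
[14] deliver 0→3 → N3(part t2 [-])
[15] deliver 3→0 → ∅
[16] deliver 2→1 → ∅
[17] recover(2) → N2(part t0 [-])
[18] crash(2) → N2(✗part t0 [-])
[19] deliver 0→2 → ∅
[20] recover(2) → N2(part t0 [-])
[21] crash(1) → N1(✗part t1 [-])
[22] propose(0,'r') → N0(coor t4 [-])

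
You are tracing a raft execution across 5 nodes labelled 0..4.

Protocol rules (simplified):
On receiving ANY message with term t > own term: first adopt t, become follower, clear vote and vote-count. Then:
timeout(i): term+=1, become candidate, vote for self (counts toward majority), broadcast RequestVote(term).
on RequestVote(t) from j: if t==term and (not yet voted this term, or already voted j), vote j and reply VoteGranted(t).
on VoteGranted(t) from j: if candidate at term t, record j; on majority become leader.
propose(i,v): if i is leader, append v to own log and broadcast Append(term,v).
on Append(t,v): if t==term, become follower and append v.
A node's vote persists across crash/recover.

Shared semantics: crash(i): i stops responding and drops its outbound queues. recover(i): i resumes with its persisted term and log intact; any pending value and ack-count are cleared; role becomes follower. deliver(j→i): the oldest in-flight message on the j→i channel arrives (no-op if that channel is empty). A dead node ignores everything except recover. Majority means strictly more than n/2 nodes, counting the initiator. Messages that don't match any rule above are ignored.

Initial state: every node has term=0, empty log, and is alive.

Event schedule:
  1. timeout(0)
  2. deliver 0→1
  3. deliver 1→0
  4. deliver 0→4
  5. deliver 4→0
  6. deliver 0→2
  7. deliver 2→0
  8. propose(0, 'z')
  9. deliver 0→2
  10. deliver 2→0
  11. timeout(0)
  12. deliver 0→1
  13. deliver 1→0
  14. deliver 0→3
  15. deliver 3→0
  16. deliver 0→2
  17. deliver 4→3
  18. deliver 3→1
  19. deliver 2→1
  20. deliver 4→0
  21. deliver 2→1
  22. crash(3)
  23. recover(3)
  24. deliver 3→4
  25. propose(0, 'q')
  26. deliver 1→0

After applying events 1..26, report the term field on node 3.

1

step 1 timeout(0): 0={cand,t=1,log=-}
step 2 deliver 0→1: 1={foll,t=1,log=-}
step 3 deliver 1→0: —
step 4 deliver 0→4: 4={foll,t=1,log=-}
step 5 deliver 4→0: 0={lead,t=1,log=-}
step 6 deliver 0→2: 2={foll,t=1,log=-}
step 7 deliver 2→0: —
step 8 propose(0,'z'): 0={lead,t=1,log=z}
step 9 deliver 0→2: 2={foll,t=1,log=z}
step 10 deliver 2→0: —
step 11 timeout(0): 0={cand,t=2,log=z}
step 12 deliver 0→1: 1={foll,t=1,log=z}
step 13 deliver 1→0: —
step 14 deliver 0→3: 3={foll,t=1,log=-}
step 15 deliver 3→0: —
step 16 deliver 0→2: 2={foll,t=2,log=z}
step 17 deliver 4→3: —
step 18 deliver 3→1: —
step 19 deliver 2→1: —
step 20 deliver 4→0: —
step 21 deliver 2→1: —
step 22 crash(3): 3={✗foll,t=1,log=-}
step 23 recover(3): 3={foll,t=1,log=-}
step 24 deliver 3→4: —
step 25 propose(0,'q'): —
step 26 deliver 1→0: —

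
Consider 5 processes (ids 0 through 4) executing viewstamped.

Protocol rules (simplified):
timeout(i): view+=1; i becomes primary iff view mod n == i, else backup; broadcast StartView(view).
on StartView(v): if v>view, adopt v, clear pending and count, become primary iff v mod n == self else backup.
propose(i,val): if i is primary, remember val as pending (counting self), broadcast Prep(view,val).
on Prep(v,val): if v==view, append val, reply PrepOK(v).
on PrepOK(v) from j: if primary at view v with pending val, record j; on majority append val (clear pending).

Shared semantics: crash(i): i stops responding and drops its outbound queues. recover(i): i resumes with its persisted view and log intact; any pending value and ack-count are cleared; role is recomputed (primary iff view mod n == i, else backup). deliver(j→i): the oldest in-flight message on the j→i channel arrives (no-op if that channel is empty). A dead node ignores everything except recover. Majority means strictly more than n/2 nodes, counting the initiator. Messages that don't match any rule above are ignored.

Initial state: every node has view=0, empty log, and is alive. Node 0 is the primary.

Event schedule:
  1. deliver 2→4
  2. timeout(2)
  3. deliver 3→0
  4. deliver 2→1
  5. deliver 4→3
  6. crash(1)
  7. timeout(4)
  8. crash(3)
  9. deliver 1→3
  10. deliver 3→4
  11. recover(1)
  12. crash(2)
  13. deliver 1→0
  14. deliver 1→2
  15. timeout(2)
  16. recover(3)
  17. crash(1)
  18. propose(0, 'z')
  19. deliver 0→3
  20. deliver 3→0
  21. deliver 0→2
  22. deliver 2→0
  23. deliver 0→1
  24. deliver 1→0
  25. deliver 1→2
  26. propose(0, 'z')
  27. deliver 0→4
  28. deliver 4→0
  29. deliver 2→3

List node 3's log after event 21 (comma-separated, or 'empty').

step 1 deliver 2→4: —
step 2 timeout(2): 2={back,v=1,log=-}
step 3 deliver 3→0: —
step 4 deliver 2→1: 1={prim,v=1,log=-}
step 5 deliver 4→3: —
step 6 crash(1): 1={✗prim,v=1,log=-}
step 7 timeout(4): 4={back,v=1,log=-}
step 8 crash(3): 3={✗back,v=0,log=-}
step 9 deliver 1→3: —
step 10 deliver 3→4: —
step 11 recover(1): 1={prim,v=1,log=-}
step 12 crash(2): 2={✗back,v=1,log=-}
step 13 deliver 1→0: —
step 14 deliver 1→2: —
step 15 timeout(2): —
step 16 recover(3): 3={back,v=0,log=-}
step 17 crash(1): 1={✗prim,v=1,log=-}
step 18 propose(0,'z'): —
step 19 deliver 0→3: 3={back,v=0,log=z}
step 20 deliver 3→0: —
step 21 deliver 0→2: —

z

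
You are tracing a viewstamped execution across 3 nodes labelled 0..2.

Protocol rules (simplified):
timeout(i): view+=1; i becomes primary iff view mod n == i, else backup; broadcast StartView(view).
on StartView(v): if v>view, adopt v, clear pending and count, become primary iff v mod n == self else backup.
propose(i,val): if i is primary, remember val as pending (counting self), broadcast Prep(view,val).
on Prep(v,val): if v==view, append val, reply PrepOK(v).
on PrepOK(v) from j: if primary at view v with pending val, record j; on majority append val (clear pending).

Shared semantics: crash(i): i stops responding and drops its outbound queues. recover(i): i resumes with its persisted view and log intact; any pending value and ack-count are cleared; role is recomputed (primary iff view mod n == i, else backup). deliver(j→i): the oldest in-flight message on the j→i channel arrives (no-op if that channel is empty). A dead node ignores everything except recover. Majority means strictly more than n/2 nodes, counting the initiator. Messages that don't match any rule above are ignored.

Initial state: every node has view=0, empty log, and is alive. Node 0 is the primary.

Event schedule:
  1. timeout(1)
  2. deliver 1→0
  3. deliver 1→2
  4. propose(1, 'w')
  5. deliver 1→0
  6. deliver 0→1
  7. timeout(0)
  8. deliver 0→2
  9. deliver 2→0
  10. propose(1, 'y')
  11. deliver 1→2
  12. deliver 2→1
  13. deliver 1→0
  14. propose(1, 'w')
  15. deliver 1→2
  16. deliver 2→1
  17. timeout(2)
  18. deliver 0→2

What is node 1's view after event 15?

1

[1] timeout(1) → N1(prim v1 [-])
[2] deliver 1→0 → N0(back v1 [-])
[3] deliver 1→2 → N2(back v1 [-])
[4] propose(1,'w') → ∅
[5] deliver 1→0 → N0(back v1 [w])
[6] deliver 0→1 → N1(prim v1 [w])
[7] timeout(0) → N0(back v2 [w])
[8] deliver 0→2 → N2(prim v2 [-])
[9] deliver 2→0 → ∅
[10] propose(1,'y') → ∅
[11] deliver 1→2 → ∅
[12] deliver 2→1 → ∅
[13] deliver 1→0 → ∅
[14] propose(1,'w') → ∅
[15] deliver 1→2 → ∅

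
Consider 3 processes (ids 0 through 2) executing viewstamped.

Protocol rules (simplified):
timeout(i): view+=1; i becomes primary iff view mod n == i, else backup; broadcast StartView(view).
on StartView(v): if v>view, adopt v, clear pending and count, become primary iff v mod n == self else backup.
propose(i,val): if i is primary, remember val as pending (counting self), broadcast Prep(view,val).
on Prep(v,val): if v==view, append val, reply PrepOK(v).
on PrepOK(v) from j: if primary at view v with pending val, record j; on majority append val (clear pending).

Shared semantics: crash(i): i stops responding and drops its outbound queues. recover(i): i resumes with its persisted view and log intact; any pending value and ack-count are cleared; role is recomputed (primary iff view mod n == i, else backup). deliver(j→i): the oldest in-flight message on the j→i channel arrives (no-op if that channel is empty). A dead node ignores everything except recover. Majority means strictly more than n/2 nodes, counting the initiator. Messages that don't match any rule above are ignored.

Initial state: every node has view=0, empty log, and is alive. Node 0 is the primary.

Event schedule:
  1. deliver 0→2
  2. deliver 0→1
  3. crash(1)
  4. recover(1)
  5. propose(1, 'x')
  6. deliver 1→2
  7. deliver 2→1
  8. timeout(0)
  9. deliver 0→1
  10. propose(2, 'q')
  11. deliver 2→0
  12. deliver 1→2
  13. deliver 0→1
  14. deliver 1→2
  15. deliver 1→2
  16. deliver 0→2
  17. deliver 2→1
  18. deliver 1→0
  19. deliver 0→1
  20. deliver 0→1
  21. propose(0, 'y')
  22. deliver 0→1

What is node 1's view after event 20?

1

step 1 deliver 0→2: —
step 2 deliver 0→1: —
step 3 crash(1): 1={✗back,v=0,log=-}
step 4 recover(1): 1={back,v=0,log=-}
step 5 propose(1,'x'): —
step 6 deliver 1→2: —
step 7 deliver 2→1: —
step 8 timeout(0): 0={back,v=1,log=-}
step 9 deliver 0→1: 1={prim,v=1,log=-}
step 10 propose(2,'q'): —
step 11 deliver 2→0: —
step 12 deliver 1→2: —
step 13 deliver 0→1: —
step 14 deliver 1→2: —
step 15 deliver 1→2: —
step 16 deliver 0→2: 2={back,v=1,log=-}
step 17 deliver 2→1: —
step 18 deliver 1→0: —
step 19 deliver 0→1: —
step 20 deliver 0→1: —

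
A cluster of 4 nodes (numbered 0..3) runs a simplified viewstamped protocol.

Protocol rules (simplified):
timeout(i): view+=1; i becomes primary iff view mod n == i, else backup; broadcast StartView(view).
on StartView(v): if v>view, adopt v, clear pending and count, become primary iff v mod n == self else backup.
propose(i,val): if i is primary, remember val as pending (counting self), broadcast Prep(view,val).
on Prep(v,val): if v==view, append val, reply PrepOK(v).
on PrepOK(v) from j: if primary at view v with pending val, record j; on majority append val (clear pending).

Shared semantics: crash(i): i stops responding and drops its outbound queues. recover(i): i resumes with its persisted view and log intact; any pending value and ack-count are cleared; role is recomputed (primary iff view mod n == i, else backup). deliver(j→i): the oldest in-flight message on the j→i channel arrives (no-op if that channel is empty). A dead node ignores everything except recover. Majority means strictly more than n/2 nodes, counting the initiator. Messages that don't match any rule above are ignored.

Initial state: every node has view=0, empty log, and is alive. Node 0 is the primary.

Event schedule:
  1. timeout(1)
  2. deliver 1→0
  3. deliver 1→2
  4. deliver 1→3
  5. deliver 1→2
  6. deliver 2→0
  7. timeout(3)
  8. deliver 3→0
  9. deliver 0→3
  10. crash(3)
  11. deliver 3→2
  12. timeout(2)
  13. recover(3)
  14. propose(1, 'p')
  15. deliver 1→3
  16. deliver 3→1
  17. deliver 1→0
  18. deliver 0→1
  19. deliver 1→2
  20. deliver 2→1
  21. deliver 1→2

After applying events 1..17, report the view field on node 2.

1. timeout(1):  <1:prim v1 ->
2. deliver 1→0:  <0:back v1 ->
3. deliver 1→2:  <2:back v1 ->
4. deliver 1→3:  <3:back v1 ->
5. deliver 1→2:  nop
6. deliver 2→0:  nop
7. timeout(3):  <3:back v2 ->
8. deliver 3→0:  <0:back v2 ->
9. deliver 0→3:  nop
10. crash(3):  <3:✗back v2 ->
11. deliver 3→2:  nop
12. timeout(2):  <2:prim v2 ->
13. recover(3):  <3:back v2 ->
14. propose(1,'p'):  nop
15. deliver 1→3:  nop
16. deliver 3→1:  nop
17. deliver 1→0:  nop

2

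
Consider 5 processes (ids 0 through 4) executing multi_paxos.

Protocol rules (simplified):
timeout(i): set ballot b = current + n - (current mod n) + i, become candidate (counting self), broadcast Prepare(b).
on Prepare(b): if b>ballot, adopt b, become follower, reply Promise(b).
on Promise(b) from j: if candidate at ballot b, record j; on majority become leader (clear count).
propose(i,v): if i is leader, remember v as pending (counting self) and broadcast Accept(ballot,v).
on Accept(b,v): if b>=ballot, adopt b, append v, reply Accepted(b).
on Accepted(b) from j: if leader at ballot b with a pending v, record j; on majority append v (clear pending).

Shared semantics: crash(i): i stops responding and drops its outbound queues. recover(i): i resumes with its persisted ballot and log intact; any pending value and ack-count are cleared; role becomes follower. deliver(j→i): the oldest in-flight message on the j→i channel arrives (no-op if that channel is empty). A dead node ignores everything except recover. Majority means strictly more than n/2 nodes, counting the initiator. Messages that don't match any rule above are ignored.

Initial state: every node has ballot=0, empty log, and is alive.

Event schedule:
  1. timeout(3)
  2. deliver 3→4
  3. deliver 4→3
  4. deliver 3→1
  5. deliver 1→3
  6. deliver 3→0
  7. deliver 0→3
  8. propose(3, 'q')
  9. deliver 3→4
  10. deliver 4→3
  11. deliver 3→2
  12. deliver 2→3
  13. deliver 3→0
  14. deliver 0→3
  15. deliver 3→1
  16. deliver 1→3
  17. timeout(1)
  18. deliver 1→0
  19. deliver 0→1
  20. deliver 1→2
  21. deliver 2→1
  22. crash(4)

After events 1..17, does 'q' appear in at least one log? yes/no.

yes

[1] timeout(3) → N3(cand b8 [-])
[2] deliver 3→4 → N4(foll b8 [-])
[3] deliver 4→3 → ∅
[4] deliver 3→1 → N1(foll b8 [-])
[5] deliver 1→3 → N3(lead b8 [-])
[6] deliver 3→0 → N0(foll b8 [-])
[7] deliver 0→3 → ∅
[8] propose(3,'q') → ∅
[9] deliver 3→4 → N4(foll b8 [q])
[10] deliver 4→3 → ∅
[11] deliver 3→2 → N2(foll b8 [-])
[12] deliver 2→3 → ∅
[13] deliver 3→0 → N0(foll b8 [q])
[14] deliver 0→3 → N3(lead b8 [q])
[15] deliver 3→1 → N1(foll b8 [q])
[16] deliver 1→3 → ∅
[17] timeout(1) → N1(cand b11 [q])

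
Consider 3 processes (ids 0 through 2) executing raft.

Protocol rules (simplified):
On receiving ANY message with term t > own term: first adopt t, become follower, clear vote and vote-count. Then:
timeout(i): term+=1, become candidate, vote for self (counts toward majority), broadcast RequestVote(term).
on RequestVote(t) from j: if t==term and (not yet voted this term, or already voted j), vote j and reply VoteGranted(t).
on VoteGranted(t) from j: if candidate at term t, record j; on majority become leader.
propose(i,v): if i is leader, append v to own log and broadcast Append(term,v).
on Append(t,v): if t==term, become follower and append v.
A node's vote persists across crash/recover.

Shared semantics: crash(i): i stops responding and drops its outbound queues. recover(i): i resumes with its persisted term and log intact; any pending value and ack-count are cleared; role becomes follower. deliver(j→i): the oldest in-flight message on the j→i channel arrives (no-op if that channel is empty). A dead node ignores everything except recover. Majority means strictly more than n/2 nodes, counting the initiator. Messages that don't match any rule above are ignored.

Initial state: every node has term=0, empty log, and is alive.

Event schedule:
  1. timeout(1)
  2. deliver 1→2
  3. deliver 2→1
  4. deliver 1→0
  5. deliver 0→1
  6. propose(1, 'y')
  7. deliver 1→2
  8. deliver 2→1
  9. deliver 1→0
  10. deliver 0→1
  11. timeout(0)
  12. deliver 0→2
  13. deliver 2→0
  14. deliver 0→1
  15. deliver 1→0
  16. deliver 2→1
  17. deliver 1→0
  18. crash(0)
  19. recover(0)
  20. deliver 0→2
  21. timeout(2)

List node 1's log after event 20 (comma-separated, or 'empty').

[1] timeout(1) → N1(cand t1 [-])
[2] deliver 1→2 → N2(foll t1 [-])
[3] deliver 2→1 → N1(lead t1 [-])
[4] deliver 1→0 → N0(foll t1 [-])
[5] deliver 0→1 → ∅
[6] propose(1,'y') → N1(lead t1 [y])
[7] deliver 1→2 → N2(foll t1 [y])
[8] deliver 2→1 → ∅
[9] deliver 1→0 → N0(foll t1 [y])
[10] deliver 0→1 → ∅
[11] timeout(0) → N0(cand t2 [y])
[12] deliver 0→2 → N2(foll t2 [y])
[13] deliver 2→0 → N0(lead t2 [y])
[14] deliver 0→1 → N1(foll t2 [y])
[15] deliver 1→0 → ∅
[16] deliver 2→1 → ∅
[17] deliver 1→0 → ∅
[18] crash(0) → N0(✗lead t2 [y])
[19] recover(0) → N0(foll t2 [y])
[20] deliver 0→2 → ∅

y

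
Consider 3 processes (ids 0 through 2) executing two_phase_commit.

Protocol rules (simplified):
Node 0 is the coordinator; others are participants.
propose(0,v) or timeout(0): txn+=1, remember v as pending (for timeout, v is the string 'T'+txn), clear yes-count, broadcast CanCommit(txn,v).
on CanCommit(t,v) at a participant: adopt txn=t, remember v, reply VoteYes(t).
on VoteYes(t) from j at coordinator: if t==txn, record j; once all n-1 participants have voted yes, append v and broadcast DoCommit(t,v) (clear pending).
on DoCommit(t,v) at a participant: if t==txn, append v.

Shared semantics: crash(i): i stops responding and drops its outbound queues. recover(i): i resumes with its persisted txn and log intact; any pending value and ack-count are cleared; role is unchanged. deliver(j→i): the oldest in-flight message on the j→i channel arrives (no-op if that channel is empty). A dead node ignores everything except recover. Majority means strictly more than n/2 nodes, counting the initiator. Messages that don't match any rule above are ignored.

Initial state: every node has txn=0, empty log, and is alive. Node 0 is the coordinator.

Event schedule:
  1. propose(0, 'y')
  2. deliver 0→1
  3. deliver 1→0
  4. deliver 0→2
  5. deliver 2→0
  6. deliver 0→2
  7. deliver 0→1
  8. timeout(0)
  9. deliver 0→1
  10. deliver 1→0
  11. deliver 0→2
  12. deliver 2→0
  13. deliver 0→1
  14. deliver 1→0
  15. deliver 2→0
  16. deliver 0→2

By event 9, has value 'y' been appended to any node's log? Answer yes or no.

e1 propose(0,'y'): 0[coor,t=1,-]
e2 deliver 0→1: 1[part,t=1,-]
e3 deliver 1→0: ·
e4 deliver 0→2: 2[part,t=1,-]
e5 deliver 2→0: 0[coor,t=1,y]
e6 deliver 0→2: 2[part,t=1,y]
e7 deliver 0→1: 1[part,t=1,y]
e8 timeout(0): 0[coor,t=2,y]
e9 deliver 0→1: 1[part,t=2,y]

yes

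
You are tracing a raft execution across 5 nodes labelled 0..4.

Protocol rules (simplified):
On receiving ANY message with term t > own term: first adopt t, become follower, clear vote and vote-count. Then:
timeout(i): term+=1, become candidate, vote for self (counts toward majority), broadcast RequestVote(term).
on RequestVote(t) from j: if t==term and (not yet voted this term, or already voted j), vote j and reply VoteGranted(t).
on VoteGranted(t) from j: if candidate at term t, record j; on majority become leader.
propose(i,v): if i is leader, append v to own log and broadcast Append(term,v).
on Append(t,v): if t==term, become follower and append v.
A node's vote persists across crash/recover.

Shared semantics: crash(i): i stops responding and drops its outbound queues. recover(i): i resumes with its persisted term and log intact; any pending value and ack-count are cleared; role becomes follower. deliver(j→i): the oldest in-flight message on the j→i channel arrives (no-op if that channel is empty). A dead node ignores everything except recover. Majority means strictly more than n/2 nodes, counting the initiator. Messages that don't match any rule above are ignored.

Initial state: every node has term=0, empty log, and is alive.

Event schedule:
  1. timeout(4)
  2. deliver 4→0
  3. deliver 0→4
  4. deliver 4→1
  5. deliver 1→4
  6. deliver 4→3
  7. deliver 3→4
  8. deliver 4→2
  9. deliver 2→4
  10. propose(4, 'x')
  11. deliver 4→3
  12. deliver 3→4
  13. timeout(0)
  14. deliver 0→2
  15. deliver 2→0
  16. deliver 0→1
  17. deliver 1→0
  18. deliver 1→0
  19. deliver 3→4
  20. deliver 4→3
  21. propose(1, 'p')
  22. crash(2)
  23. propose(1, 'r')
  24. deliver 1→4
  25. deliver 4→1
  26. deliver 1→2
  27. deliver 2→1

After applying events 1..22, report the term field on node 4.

1

step 1 timeout(4): 4={cand,t=1,log=-}
step 2 deliver 4→0: 0={foll,t=1,log=-}
step 3 deliver 0→4: —
step 4 deliver 4→1: 1={foll,t=1,log=-}
step 5 deliver 1→4: 4={lead,t=1,log=-}
step 6 deliver 4→3: 3={foll,t=1,log=-}
step 7 deliver 3→4: —
step 8 deliver 4→2: 2={foll,t=1,log=-}
step 9 deliver 2→4: —
step 10 propose(4,'x'): 4={lead,t=1,log=x}
step 11 deliver 4→3: 3={foll,t=1,log=x}
step 12 deliver 3→4: —
step 13 timeout(0): 0={cand,t=2,log=-}
step 14 deliver 0→2: 2={foll,t=2,log=-}
step 15 deliver 2→0: —
step 16 deliver 0→1: 1={foll,t=2,log=-}
step 17 deliver 1→0: 0={lead,t=2,log=-}
step 18 deliver 1→0: —
step 19 deliver 3→4: —
step 20 deliver 4→3: —
step 21 propose(1,'p'): —
step 22 crash(2): 2={✗foll,t=2,log=-}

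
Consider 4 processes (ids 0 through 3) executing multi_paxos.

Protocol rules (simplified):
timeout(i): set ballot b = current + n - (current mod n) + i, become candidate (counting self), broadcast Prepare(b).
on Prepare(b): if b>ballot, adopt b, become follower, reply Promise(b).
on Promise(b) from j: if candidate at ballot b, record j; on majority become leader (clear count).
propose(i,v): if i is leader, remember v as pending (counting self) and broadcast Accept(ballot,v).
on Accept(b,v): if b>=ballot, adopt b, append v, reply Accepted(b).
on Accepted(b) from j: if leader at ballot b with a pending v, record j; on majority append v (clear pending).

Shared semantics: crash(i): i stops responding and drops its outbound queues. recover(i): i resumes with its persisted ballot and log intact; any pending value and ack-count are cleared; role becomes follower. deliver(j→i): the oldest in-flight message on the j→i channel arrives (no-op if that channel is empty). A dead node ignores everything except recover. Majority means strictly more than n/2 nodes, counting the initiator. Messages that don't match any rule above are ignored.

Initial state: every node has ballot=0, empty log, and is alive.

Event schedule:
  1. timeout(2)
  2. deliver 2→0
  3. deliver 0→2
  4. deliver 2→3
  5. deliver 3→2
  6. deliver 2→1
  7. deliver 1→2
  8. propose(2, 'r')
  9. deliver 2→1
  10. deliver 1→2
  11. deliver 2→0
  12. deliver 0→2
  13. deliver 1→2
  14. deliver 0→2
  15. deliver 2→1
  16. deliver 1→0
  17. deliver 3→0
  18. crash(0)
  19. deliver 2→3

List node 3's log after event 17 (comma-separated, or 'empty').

[1] timeout(2) → N2(cand b6 [-])
[2] deliver 2→0 → N0(foll b6 [-])
[3] deliver 0→2 → ∅
[4] deliver 2→3 → N3(foll b6 [-])
[5] deliver 3→2 → N2(lead b6 [-])
[6] deliver 2→1 → N1(foll b6 [-])
[7] deliver 1→2 → ∅
[8] propose(2,'r') → ∅
[9] deliver 2→1 → N1(foll b6 [r])
[10] deliver 1→2 → ∅
[11] deliver 2→0 → N0(foll b6 [r])
[12] deliver 0→2 → N2(lead b6 [r])
[13] deliver 1→2 → ∅
[14] deliver 0→2 → ∅
[15] deliver 2→1 → ∅
[16] deliver 1→0 → ∅
[17] deliver 3→0 → ∅

empty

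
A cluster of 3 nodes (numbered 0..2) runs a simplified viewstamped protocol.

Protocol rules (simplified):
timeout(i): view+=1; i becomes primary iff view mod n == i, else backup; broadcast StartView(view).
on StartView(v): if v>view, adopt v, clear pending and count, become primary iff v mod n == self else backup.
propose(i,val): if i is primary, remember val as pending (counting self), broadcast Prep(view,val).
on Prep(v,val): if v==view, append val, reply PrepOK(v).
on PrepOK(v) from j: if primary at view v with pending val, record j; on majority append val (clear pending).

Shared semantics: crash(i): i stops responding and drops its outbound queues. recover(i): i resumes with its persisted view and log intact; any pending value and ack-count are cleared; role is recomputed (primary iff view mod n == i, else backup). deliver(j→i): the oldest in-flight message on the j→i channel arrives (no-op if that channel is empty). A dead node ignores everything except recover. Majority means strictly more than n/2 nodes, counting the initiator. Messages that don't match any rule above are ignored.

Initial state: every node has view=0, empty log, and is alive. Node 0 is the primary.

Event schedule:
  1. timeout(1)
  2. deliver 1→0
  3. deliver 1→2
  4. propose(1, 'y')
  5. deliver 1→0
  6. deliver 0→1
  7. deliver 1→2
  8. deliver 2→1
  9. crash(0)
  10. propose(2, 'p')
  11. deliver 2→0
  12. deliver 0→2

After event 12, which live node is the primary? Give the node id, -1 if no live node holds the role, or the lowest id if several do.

1

e1 timeout(1): 1[prim,v=1,-]
e2 deliver 1→0: 0[back,v=1,-]
e3 deliver 1→2: 2[back,v=1,-]
e4 propose(1,'y'): ·
e5 deliver 1→0: 0[back,v=1,y]
e6 deliver 0→1: 1[prim,v=1,y]
e7 deliver 1→2: 2[back,v=1,y]
e8 deliver 2→1: ·
e9 crash(0): 0[✗back,v=1,y]
e10 propose(2,'p'): ·
e11 deliver 2→0: ·
e12 deliver 0→2: ·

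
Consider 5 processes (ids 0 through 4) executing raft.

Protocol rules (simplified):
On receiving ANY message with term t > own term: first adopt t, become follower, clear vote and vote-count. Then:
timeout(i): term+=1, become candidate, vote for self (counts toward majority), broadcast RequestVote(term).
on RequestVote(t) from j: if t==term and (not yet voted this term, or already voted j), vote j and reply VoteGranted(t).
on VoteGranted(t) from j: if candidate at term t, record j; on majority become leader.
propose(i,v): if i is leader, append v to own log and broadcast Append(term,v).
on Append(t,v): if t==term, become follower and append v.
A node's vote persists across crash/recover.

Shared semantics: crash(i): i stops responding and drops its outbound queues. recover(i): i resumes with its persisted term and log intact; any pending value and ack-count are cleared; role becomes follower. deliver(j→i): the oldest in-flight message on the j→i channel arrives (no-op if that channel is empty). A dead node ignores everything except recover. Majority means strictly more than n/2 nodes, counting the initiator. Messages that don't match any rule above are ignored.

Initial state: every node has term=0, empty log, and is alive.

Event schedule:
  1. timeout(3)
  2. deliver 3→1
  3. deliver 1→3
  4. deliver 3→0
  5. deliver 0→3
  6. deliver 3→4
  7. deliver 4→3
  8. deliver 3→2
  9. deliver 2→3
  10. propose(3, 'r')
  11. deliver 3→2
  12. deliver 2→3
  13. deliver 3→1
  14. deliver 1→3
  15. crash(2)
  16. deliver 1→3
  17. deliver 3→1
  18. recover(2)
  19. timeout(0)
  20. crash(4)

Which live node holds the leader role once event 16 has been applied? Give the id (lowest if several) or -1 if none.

3

e1 timeout(3): 3[cand,t=1,-]
e2 deliver 3→1: 1[foll,t=1,-]
e3 deliver 1→3: ·
e4 deliver 3→0: 0[foll,t=1,-]
e5 deliver 0→3: 3[lead,t=1,-]
e6 deliver 3→4: 4[foll,t=1,-]
e7 deliver 4→3: ·
e8 deliver 3→2: 2[foll,t=1,-]
e9 deliver 2→3: ·
e10 propose(3,'r'): 3[lead,t=1,r]
e11 deliver 3→2: 2[foll,t=1,r]
e12 deliver 2→3: ·
e13 deliver 3→1: 1[foll,t=1,r]
e14 deliver 1→3: ·
e15 crash(2): 2[✗foll,t=1,r]
e16 deliver 1→3: ·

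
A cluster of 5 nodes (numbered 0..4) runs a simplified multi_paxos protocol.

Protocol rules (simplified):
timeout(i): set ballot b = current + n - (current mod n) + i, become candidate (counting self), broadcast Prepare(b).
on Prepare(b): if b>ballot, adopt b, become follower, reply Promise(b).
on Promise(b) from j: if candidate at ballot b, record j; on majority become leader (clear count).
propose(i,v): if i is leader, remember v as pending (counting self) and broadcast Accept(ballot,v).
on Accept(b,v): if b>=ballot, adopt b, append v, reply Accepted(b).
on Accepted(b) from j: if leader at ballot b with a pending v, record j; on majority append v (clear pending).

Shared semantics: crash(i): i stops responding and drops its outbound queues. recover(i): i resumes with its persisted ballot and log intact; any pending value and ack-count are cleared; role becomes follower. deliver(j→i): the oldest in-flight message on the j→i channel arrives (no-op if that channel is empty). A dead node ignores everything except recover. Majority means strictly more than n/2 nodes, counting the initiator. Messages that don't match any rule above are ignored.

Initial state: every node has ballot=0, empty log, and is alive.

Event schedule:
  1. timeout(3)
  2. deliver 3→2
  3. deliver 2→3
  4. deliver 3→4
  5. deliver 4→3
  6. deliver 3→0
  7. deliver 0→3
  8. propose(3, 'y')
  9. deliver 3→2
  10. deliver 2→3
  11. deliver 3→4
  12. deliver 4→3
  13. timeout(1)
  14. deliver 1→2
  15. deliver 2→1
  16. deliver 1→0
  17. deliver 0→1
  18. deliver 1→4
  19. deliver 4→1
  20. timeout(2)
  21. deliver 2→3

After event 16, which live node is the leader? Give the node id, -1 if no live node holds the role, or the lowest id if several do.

step 1 timeout(3): 3={cand,b=8,log=-}
step 2 deliver 3→2: 2={foll,b=8,log=-}
step 3 deliver 2→3: —
step 4 deliver 3→4: 4={foll,b=8,log=-}
step 5 deliver 4→3: 3={lead,b=8,log=-}
step 6 deliver 3→0: 0={foll,b=8,log=-}
step 7 deliver 0→3: —
step 8 propose(3,'y'): —
step 9 deliver 3→2: 2={foll,b=8,log=y}
step 10 deliver 2→3: —
step 11 deliver 3→4: 4={foll,b=8,log=y}
step 12 deliver 4→3: 3={lead,b=8,log=y}
step 13 timeout(1): 1={cand,b=6,log=-}
step 14 deliver 1→2: —
step 15 deliver 2→1: —
step 16 deliver 1→0: —

3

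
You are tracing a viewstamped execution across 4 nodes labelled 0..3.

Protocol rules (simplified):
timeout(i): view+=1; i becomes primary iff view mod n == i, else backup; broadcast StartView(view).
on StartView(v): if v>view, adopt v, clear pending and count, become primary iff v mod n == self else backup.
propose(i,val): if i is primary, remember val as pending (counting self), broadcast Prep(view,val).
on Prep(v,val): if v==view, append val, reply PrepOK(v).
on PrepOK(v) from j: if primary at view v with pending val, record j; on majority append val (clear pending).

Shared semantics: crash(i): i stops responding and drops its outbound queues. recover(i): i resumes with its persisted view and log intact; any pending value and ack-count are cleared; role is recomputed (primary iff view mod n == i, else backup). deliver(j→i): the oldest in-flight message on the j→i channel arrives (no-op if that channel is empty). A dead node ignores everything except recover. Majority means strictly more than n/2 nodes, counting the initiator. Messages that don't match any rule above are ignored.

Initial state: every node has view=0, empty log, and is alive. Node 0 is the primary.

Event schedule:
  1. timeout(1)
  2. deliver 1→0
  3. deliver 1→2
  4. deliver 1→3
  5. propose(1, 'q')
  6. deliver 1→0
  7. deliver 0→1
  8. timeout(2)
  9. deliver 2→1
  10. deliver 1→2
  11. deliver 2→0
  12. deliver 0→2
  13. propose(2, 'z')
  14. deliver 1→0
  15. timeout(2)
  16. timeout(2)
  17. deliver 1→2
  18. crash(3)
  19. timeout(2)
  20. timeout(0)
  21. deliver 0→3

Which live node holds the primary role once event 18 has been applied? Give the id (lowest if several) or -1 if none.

1. timeout(1):  <1:prim v1 ->
2. deliver 1→0:  <0:back v1 ->
3. deliver 1→2:  <2:back v1 ->
4. deliver 1→3:  <3:back v1 ->
5. propose(1,'q'):  nop
6. deliver 1→0:  <0:back v1 q>
7. deliver 0→1:  nop
8. timeout(2):  <2:prim v2 ->
9. deliver 2→1:  <1:back v2 ->
10. deliver 1→2:  nop
11. deliver 2→0:  <0:back v2 q>
12. deliver 0→2:  nop
13. propose(2,'z'):  nop
14. deliver 1→0:  nop
15. timeout(2):  <2:back v3 ->
16. timeout(2):  <2:back v4 ->
17. deliver 1→2:  nop
18. crash(3):  <3:✗back v1 ->

-1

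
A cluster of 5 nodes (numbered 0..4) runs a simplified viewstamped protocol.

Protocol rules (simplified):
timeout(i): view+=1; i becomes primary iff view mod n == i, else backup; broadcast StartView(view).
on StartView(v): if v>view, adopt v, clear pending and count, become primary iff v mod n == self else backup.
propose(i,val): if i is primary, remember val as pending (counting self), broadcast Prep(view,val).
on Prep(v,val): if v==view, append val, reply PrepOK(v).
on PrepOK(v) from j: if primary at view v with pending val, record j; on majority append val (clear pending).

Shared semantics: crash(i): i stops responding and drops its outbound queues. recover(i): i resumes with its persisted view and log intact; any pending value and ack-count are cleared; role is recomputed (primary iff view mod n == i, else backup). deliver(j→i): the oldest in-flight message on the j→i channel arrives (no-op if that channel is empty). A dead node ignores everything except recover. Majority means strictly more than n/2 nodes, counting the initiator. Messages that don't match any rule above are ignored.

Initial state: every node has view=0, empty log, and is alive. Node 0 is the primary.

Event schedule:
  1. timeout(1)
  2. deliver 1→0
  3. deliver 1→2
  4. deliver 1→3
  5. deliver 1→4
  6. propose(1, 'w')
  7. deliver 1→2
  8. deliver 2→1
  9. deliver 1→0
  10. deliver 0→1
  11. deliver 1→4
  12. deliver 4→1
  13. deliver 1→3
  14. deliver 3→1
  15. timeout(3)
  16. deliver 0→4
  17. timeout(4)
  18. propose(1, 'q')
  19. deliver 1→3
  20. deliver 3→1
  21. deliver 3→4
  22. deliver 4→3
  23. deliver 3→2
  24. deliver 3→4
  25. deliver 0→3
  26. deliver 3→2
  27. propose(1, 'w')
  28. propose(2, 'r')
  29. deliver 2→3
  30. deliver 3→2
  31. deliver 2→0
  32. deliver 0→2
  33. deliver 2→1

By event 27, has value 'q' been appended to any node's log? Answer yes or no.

e1 timeout(1): 1[prim,v=1,-]
e2 deliver 1→0: 0[back,v=1,-]
e3 deliver 1→2: 2[back,v=1,-]
e4 deliver 1→3: 3[back,v=1,-]
e5 deliver 1→4: 4[back,v=1,-]
e6 propose(1,'w'): ·
e7 deliver 1→2: 2[back,v=1,w]
e8 deliver 2→1: ·
e9 deliver 1→0: 0[back,v=1,w]
e10 deliver 0→1: 1[prim,v=1,w]
e11 deliver 1→4: 4[back,v=1,w]
e12 deliver 4→1: ·
e13 deliver 1→3: 3[back,v=1,w]
e14 deliver 3→1: ·
e15 timeout(3): 3[back,v=2,w]
e16 deliver 0→4: ·
e17 timeout(4): 4[back,v=2,w]
e18 propose(1,'q'): ·
e19 deliver 1→3: ·
e20 deliver 3→1: 1[back,v=2,w]
e21 deliver 3→4: ·
e22 deliver 4→3: ·
e23 deliver 3→2: 2[prim,v=2,w]
e24 deliver 3→4: ·
e25 deliver 0→3: ·
e26 deliver 3→2: ·
e27 propose(1,'w'): ·

no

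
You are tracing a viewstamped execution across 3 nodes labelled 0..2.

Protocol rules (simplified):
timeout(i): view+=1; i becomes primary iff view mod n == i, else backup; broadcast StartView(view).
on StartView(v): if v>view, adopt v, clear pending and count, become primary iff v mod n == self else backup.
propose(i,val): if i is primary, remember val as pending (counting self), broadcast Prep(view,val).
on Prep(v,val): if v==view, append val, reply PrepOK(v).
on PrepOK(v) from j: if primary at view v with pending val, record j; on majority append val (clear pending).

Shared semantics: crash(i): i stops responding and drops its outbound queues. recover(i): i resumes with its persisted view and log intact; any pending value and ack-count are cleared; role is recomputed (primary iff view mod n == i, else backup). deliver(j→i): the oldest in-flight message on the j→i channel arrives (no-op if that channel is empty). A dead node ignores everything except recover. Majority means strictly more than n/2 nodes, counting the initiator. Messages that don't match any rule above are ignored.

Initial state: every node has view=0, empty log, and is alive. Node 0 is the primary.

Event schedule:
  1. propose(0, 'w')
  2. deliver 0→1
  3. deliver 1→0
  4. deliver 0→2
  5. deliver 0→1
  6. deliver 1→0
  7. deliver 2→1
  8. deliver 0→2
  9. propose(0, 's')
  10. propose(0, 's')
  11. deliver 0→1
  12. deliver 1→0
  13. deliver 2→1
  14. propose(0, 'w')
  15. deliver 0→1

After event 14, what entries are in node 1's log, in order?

w,s

[1] propose(0,'w') → ∅
[2] deliver 0→1 → N1(back v0 [w])
[3] deliver 1→0 → N0(prim v0 [w])
[4] deliver 0→2 → N2(back v0 [w])
[5] deliver 0→1 → ∅
[6] deliver 1→0 → ∅
[7] deliver 2→1 → ∅
[8] deliver 0→2 → ∅
[9] propose(0,'s') → ∅
[10] propose(0,'s') → ∅
[11] deliver 0→1 → N1(back v0 [w,s])
[12] deliver 1→0 → N0(prim v0 [w,s])
[13] deliver 2→1 → ∅
[14] propose(0,'w') → ∅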